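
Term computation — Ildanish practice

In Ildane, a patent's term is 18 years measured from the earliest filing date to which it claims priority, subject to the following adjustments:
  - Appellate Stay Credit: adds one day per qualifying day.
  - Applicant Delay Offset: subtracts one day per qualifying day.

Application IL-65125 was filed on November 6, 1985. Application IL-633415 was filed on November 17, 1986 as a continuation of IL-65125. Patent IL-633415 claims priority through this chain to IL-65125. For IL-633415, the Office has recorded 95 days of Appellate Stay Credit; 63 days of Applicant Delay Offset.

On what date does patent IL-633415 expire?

Earliest priority filing: 6 November 1985.
Base term: 6 November 1985 + 18 years → 6 November 2003.
Appellate Stay Credit: +95 days → 9 February 2004.
Applicant Delay Offset: −63 days → 8 December 2003.

2003-12-08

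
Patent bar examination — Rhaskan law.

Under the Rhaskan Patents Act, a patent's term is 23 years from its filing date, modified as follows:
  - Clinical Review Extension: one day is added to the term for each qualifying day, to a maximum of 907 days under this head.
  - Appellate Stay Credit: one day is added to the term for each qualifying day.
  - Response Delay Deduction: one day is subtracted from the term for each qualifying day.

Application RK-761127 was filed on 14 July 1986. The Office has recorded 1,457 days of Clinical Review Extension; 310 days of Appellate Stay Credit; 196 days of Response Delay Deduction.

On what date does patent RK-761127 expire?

Base term: filing date + 23 years → 14 July 2009.
Clinical Review Extension: 1457 days claimed exceeds the 907-day cap, so +907 days → 7 January 2012.
Appellate Stay Credit: +310 days → 12 November 2012.
Response Delay Deduction: −196 days → 30 April 2012.

2012-04-30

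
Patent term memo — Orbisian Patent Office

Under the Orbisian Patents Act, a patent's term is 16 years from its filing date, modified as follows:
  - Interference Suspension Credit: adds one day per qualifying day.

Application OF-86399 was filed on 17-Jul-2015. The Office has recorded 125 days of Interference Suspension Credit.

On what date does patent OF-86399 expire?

Base term: filing date + 16 years → 17 July 2031.
Interference Suspension Credit: +125 days → 19 November 2031.

2031-11-19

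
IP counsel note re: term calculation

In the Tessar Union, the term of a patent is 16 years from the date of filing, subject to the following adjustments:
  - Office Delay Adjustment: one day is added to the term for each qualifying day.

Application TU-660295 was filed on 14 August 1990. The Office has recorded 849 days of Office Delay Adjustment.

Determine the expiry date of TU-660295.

Base term: filing date + 16 years → 14 August 2006.
Office Delay Adjustment: +849 days → 10 December 2008.

December 10, 2008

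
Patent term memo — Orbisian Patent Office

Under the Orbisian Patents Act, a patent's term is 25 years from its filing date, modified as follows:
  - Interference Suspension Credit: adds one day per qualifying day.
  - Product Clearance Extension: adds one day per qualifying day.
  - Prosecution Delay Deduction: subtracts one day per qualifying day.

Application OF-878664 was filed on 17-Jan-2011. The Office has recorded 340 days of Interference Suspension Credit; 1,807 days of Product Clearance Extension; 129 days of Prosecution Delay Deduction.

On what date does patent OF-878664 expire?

Base term: filing date + 25 years → 17 January 2036.
Interference Suspension Credit: +340 days → 22 December 2036.
Product Clearance Extension: +1807 days → 3 December 2041.
Prosecution Delay Deduction: −129 days → 27 July 2041.

July 27, 2041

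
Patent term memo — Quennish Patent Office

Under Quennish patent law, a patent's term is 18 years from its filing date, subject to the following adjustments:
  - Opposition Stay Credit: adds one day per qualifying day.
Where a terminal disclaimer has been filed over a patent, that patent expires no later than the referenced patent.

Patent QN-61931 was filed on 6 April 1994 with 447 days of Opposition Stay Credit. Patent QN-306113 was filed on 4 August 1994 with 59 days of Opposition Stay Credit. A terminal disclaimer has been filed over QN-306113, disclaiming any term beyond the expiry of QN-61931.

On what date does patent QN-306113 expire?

Natural term of QN-306113:
  Base: filing + 18 years → 4 August 2012.
  Opposition Stay Credit: +59 days → 2 October 2012.
Expiry of referenced patent QN-61931:
  Base: filing + 18 years → 6 April 2012.
  Opposition Stay Credit: +447 days → 27 June 2013.
Terminal disclaimer: QN-306113 expires on the earlier of 2 October 2012 and 27 June 2013.

October 2, 2012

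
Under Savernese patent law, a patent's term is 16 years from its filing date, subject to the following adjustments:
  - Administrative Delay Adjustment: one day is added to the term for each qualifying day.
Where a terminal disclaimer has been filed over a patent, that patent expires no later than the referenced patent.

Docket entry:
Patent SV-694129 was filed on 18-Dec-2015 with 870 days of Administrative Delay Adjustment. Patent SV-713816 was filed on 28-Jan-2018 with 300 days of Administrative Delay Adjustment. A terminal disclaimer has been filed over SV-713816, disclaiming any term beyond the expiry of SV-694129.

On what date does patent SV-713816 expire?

May 6, 2034

Natural term of SV-713816:
  Base: filing + 16 years → 28 January 2034.
  Administrative Delay Adjustment: +300 days → 24 November 2034.
Expiry of referenced patent SV-694129:
  Base: filing + 16 years → 18 December 2031.
  Administrative Delay Adjustment: +870 days → 6 May 2034.
Terminal disclaimer: SV-713816 expires on the earlier of 24 November 2034 and 6 May 2034.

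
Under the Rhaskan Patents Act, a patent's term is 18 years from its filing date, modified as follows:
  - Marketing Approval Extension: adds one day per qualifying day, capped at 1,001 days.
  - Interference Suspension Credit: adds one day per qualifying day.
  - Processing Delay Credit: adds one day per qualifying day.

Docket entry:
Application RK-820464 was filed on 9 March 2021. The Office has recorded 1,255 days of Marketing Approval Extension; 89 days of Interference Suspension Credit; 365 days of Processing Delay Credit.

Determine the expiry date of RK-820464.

Base term: filing date + 18 years → 9 March 2039.
Marketing Approval Extension: 1255 days claimed exceeds the 1001-day cap, so +1001 days → 4 December 2041.
Interference Suspension Credit: +89 days → 3 March 2042.
Processing Delay Credit: +365 days → 3 March 2043.

March 3, 2043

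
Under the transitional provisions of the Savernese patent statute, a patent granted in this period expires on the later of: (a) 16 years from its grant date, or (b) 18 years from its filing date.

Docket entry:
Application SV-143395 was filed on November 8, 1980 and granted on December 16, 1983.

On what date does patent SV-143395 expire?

December 16, 1999

(a) grant + 16 years → 16 December 1999.
(b) filing + 18 years → 8 November 1998.
Later of the two: 16 December 1999.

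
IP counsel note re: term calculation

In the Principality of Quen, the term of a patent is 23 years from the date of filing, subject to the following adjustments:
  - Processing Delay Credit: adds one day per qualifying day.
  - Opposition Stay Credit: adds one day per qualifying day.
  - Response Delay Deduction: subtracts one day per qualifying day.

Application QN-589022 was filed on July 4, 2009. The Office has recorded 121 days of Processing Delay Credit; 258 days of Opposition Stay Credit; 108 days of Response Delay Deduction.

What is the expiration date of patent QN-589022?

2033-04-01

Base term: filing date + 23 years → 4 July 2032.
Processing Delay Credit: +121 days → 2 November 2032.
Opposition Stay Credit: +258 days → 18 July 2033.
Response Delay Deduction: −108 days → 1 April 2033.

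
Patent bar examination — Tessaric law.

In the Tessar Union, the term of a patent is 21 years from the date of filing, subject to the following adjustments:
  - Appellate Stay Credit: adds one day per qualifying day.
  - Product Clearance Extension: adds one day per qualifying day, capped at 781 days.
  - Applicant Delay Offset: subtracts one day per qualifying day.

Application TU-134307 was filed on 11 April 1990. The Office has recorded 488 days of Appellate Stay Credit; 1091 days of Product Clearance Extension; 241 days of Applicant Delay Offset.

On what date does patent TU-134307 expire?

2014-02-02

Base term: filing date + 21 years → 11 April 2011.
Appellate Stay Credit: +488 days → 11 August 2012.
Product Clearance Extension: 1091 days claimed exceeds the 781-day cap, so +781 days → 1 October 2014.
Applicant Delay Offset: −241 days → 2 February 2014.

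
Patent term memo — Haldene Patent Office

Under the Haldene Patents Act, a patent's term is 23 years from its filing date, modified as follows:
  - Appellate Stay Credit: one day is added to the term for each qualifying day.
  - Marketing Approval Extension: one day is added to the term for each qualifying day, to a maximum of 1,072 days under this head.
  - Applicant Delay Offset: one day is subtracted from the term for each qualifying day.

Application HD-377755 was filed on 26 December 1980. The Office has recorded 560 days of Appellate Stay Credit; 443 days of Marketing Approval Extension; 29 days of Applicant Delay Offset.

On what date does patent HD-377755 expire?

August 26, 2006

Base term: filing date + 23 years → 26 December 2003.
Appellate Stay Credit: +560 days → 8 July 2005.
Marketing Approval Extension: 443 days (within the 1072-day cap) → +443 days → 24 September 2006.
Applicant Delay Offset: −29 days → 26 August 2006.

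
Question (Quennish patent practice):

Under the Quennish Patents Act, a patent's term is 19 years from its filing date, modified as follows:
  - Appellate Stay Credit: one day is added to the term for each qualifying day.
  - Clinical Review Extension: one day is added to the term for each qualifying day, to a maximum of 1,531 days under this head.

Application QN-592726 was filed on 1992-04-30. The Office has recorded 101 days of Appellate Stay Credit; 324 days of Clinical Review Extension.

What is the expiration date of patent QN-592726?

Base term: filing date + 19 years → 30 April 2011.
Appellate Stay Credit: +101 days → 9 August 2011.
Clinical Review Extension: 324 days (within the 1531-day cap) → +324 days → 28 June 2012.

June 28, 2012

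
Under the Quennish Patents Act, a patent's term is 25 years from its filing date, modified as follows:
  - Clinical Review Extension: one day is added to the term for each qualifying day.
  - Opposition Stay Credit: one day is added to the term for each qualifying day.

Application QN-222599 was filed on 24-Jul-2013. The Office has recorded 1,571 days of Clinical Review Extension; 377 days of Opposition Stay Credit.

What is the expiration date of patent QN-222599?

November 23, 2043

Base term: filing date + 25 years → 24 July 2038.
Clinical Review Extension: +1571 days → 11 November 2042.
Opposition Stay Credit: +377 days → 23 November 2043.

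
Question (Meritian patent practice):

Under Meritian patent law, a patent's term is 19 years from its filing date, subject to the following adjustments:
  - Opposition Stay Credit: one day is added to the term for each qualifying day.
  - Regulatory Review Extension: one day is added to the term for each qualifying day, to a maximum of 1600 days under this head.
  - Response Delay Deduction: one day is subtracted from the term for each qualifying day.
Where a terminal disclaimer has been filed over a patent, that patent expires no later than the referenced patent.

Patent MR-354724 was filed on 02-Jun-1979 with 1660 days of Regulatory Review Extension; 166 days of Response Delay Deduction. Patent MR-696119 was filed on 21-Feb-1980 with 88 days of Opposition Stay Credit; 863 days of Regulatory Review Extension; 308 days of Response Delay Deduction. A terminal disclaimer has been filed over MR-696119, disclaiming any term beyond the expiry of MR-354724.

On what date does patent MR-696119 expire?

2000-11-25

Natural term of MR-696119:
  Base: filing + 19 years → 21 February 1999.
  Opposition Stay Credit: +88 days → 20 May 1999.
  Regulatory Review Extension: 863 days (within the 1600-day cap) → +863 days → 29 September 2001.
  Response Delay Deduction: −308 days → 25 November 2000.
Expiry of referenced patent MR-354724:
  Base: filing + 19 years → 2 June 1998.
  Regulatory Review Extension: 1660 days claimed exceeds the 1600-day cap, so +1600 days → 19 October 2002.
  Response Delay Deduction: −166 days → 6 May 2002.
Terminal disclaimer: MR-696119 expires on the earlier of 25 November 2000 and 6 May 2002.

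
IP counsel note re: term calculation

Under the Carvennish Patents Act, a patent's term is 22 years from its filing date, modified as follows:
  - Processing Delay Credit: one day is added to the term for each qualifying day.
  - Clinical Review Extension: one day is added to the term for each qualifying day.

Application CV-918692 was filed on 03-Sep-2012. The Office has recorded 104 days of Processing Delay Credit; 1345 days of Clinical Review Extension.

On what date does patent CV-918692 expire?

Base term: filing date + 22 years → 3 September 2034.
Processing Delay Credit: +104 days → 16 December 2034.
Clinical Review Extension: +1345 days → 22 August 2038.

August 22, 2038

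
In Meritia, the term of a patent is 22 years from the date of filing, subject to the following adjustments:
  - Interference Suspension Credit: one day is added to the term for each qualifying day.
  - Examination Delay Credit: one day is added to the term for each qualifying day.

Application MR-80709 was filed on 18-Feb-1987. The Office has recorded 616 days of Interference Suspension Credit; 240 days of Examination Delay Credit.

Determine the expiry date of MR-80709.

June 24, 2011

Base term: filing date + 22 years → 18 February 2009.
Interference Suspension Credit: +616 days → 27 October 2010.
Examination Delay Credit: +240 days → 24 June 2011.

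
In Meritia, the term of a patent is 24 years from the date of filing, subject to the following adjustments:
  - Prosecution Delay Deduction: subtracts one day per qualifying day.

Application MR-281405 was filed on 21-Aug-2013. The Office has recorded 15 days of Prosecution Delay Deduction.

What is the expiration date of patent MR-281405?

Base term: filing date + 24 years → 21 August 2037.
Prosecution Delay Deduction: −15 days → 6 August 2037.

August 6, 2037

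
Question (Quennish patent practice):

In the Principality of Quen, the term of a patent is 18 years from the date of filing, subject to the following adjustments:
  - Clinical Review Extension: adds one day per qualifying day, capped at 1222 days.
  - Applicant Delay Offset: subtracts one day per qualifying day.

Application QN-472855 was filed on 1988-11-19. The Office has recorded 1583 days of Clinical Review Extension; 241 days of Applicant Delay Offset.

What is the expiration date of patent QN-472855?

July 27, 2009

Base term: filing date + 18 years → 19 November 2006.
Clinical Review Extension: 1583 days claimed exceeds the 1222-day cap, so +1222 days → 25 March 2010.
Applicant Delay Offset: −241 days → 27 July 2009.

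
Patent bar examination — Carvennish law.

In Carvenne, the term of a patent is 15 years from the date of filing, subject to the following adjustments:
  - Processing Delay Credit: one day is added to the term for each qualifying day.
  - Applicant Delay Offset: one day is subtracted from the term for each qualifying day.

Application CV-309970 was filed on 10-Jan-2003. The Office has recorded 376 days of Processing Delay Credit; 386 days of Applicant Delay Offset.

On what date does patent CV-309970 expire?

2017-12-31

Base term: filing date + 15 years → 10 January 2018.
Processing Delay Credit: +376 days → 21 January 2019.
Applicant Delay Offset: −386 days → 31 December 2017.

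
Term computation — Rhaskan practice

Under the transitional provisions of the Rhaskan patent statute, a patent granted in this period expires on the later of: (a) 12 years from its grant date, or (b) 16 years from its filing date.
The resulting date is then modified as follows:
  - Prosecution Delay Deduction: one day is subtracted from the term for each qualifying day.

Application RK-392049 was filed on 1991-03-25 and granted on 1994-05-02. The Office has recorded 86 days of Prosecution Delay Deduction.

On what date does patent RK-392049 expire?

December 29, 2006

(a) grant + 12 years → 2 May 2006.
(b) filing + 16 years → 25 March 2007.
Later of the two: 25 March 2007.
Prosecution Delay Deduction: −86 days → 29 December 2006.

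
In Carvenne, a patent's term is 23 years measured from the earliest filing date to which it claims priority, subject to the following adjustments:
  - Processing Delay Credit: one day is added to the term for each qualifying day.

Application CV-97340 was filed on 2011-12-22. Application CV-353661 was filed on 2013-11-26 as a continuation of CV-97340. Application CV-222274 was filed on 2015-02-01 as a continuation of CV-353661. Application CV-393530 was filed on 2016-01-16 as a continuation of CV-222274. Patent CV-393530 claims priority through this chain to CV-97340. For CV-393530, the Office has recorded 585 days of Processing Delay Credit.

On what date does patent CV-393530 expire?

2036-07-29

Earliest priority filing: 22 December 2011.
Base term: 22 December 2011 + 23 years → 22 December 2034.
Processing Delay Credit: +585 days → 29 July 2036.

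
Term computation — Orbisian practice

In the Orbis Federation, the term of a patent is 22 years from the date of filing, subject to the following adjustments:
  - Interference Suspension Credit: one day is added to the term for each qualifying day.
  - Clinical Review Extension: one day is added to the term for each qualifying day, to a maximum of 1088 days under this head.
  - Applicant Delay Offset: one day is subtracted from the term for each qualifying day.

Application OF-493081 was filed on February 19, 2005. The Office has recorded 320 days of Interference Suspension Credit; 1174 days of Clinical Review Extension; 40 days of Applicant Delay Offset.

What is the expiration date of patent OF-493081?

Base term: filing date + 22 years → 19 February 2027.
Interference Suspension Credit: +320 days → 5 January 2028.
Clinical Review Extension: 1174 days claimed exceeds the 1088-day cap, so +1088 days → 28 December 2030.
Applicant Delay Offset: −40 days → 18 November 2030.

2030-11-18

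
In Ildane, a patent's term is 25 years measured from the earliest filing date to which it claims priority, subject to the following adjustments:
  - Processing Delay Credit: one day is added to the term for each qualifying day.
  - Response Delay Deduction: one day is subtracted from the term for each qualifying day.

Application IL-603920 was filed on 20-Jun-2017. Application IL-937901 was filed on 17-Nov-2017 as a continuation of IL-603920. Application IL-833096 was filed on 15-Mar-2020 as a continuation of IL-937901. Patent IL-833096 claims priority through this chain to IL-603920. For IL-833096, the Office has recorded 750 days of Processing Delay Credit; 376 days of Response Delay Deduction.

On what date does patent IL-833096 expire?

Earliest priority filing: 20 June 2017.
Base term: 20 June 2017 + 25 years → 20 June 2042.
Processing Delay Credit: +750 days → 9 July 2044.
Response Delay Deduction: −376 days → 29 June 2043.

June 29, 2043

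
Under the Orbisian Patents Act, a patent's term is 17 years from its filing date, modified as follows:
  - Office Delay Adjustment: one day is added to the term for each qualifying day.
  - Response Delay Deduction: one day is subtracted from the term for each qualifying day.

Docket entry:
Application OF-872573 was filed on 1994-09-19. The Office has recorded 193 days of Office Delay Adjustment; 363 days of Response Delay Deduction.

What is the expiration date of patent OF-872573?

Base term: filing date + 17 years → 19 September 2011.
Office Delay Adjustment: +193 days → 30 March 2012.
Response Delay Deduction: −363 days → 2 April 2011.

2011-04-02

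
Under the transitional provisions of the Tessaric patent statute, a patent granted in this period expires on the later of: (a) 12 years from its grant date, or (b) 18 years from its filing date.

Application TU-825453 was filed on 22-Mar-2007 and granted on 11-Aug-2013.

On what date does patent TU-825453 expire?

(a) grant + 12 years → 11 August 2025.
(b) filing + 18 years → 22 March 2025.
Later of the two: 11 August 2025.

August 11, 2025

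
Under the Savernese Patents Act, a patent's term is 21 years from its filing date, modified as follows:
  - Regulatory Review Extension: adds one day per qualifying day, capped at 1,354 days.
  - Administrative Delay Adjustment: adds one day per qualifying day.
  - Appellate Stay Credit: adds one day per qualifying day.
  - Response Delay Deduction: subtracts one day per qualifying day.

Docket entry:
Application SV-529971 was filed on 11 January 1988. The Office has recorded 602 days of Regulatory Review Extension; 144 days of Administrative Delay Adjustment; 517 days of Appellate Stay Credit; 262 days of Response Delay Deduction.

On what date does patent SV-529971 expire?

2011-10-09

Base term: filing date + 21 years → 11 January 2009.
Regulatory Review Extension: 602 days (within the 1354-day cap) → +602 days → 5 September 2010.
Administrative Delay Adjustment: +144 days → 27 January 2011.
Appellate Stay Credit: +517 days → 27 June 2012.
Response Delay Deduction: −262 days → 9 October 2011.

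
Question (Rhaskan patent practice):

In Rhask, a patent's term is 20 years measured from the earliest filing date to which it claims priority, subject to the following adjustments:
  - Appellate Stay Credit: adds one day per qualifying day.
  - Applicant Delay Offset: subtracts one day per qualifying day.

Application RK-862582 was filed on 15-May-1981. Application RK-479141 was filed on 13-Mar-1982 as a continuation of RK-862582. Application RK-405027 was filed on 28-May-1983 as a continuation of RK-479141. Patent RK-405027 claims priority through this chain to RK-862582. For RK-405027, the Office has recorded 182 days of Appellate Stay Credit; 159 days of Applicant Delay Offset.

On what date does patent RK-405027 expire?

2001-06-07

Earliest priority filing: 15 May 1981.
Base term: 15 May 1981 + 20 years → 15 May 2001.
Appellate Stay Credit: +182 days → 13 November 2001.
Applicant Delay Offset: −159 days → 7 June 2001.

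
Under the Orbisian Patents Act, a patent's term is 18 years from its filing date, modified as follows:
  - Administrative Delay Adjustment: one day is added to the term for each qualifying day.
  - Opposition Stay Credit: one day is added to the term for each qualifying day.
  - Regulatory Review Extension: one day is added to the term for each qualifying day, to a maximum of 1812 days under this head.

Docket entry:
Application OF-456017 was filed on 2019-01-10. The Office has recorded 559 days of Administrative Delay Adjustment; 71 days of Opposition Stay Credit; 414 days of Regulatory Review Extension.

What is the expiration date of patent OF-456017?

Base term: filing date + 18 years → 10 January 2037.
Administrative Delay Adjustment: +559 days → 23 July 2038.
Opposition Stay Credit: +71 days → 2 October 2038.
Regulatory Review Extension: 414 days (within the 1812-day cap) → +414 days → 20 November 2039.

2039-11-20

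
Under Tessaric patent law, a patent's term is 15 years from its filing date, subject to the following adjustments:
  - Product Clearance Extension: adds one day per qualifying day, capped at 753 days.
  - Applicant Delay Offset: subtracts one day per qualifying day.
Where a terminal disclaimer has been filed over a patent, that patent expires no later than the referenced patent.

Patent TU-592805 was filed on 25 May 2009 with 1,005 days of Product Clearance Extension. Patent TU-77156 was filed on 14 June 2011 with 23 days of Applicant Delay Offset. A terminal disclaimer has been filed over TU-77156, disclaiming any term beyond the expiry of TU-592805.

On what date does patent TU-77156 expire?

May 22, 2026

Natural term of TU-77156:
  Base: filing + 15 years → 14 June 2026.
  Applicant Delay Offset: −23 days → 22 May 2026.
Expiry of referenced patent TU-592805:
  Base: filing + 15 years → 25 May 2024.
  Product Clearance Extension: 1005 days claimed exceeds the 753-day cap, so +753 days → 17 June 2026.
Terminal disclaimer: TU-77156 expires on the earlier of 22 May 2026 and 17 June 2026.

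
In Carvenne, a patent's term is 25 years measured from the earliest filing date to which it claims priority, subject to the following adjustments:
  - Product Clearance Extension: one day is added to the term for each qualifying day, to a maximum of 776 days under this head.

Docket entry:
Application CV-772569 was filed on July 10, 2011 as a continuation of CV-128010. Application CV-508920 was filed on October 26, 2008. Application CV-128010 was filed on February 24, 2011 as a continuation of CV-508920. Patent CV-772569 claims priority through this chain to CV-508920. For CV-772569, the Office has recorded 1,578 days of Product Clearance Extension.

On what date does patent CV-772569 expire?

Earliest priority filing: 26 October 2008.
Base term: 26 October 2008 + 25 years → 26 October 2033.
Product Clearance Extension: 1578 days claimed exceeds the 776-day cap, so +776 days → 11 December 2035.

2035-12-11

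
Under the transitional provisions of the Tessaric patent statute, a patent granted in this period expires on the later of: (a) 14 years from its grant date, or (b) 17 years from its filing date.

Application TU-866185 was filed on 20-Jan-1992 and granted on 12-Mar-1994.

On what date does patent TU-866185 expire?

(a) grant + 14 years → 12 March 2008.
(b) filing + 17 years → 20 January 2009.
Later of the two: 20 January 2009.

2009-01-20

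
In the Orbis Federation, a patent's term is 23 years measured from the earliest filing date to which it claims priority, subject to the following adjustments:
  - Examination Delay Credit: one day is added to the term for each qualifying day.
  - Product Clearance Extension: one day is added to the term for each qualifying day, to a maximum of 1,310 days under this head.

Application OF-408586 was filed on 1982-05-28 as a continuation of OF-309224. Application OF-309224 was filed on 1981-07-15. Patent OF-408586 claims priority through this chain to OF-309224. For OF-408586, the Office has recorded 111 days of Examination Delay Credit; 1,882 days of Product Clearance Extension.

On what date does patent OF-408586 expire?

Earliest priority filing: 15 July 1981.
Base term: 15 July 1981 + 23 years → 15 July 2004.
Examination Delay Credit: +111 days → 3 November 2004.
Product Clearance Extension: 1882 days claimed exceeds the 1310-day cap, so +1310 days → 5 June 2008.

2008-06-05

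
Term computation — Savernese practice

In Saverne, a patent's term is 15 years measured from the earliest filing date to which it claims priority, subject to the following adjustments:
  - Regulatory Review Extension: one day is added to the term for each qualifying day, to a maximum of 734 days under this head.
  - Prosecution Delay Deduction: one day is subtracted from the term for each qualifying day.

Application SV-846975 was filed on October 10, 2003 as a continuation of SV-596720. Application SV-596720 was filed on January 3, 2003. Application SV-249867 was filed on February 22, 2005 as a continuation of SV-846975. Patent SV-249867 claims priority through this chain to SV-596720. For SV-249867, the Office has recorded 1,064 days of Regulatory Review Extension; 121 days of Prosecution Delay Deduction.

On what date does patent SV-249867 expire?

2019-09-08

Earliest priority filing: 3 January 2003.
Base term: 3 January 2003 + 15 years → 3 January 2018.
Regulatory Review Extension: 1064 days claimed exceeds the 734-day cap, so +734 days → 7 January 2020.
Prosecution Delay Deduction: −121 days → 8 September 2019.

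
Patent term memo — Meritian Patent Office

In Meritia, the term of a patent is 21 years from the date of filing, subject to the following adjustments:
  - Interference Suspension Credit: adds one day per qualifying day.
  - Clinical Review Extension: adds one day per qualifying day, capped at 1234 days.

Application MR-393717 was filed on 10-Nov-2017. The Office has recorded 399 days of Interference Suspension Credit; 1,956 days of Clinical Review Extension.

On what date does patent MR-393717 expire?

Base term: filing date + 21 years → 10 November 2038.
Interference Suspension Credit: +399 days → 14 December 2039.
Clinical Review Extension: 1956 days claimed exceeds the 1234-day cap, so +1234 days → 1 May 2043.

2043-05-01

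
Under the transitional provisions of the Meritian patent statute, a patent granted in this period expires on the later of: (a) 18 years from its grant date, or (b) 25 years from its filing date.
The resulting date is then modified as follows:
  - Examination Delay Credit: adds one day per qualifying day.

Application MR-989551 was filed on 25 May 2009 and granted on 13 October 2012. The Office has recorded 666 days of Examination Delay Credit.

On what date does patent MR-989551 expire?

(a) grant + 18 years → 13 October 2030.
(b) filing + 25 years → 25 May 2034.
Later of the two: 25 May 2034.
Examination Delay Credit: +666 days → 21 March 2036.

2036-03-21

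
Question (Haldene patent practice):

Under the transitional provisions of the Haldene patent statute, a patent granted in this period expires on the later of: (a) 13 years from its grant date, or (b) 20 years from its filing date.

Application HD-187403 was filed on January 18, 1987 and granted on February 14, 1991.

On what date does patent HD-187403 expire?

(a) grant + 13 years → 14 February 2004.
(b) filing + 20 years → 18 January 2007.
Later of the two: 18 January 2007.

January 18, 2007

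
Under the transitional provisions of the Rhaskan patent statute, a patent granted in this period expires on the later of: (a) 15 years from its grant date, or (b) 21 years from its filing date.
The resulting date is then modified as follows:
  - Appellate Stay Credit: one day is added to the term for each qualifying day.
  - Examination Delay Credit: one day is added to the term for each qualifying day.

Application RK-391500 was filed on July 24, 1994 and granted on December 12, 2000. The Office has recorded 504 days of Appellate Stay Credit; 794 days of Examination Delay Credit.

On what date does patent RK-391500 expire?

(a) grant + 15 years → 12 December 2015.
(b) filing + 21 years → 24 July 2015.
Later of the two: 12 December 2015.
Appellate Stay Credit: +504 days → 29 April 2017.
Examination Delay Credit: +794 days → 2 July 2019.

2019-07-02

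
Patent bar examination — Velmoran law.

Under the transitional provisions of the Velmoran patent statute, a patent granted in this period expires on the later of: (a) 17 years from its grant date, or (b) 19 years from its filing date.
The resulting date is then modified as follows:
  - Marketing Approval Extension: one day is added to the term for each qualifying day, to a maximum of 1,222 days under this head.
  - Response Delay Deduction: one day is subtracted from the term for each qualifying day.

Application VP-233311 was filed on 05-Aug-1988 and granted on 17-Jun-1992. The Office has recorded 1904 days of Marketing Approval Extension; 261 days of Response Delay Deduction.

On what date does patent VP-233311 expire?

2012-02-03

(a) grant + 17 years → 17 June 2009.
(b) filing + 19 years → 5 August 2007.
Later of the two: 17 June 2009.
Marketing Approval Extension: 1904 days claimed exceeds the 1222-day cap, so +1222 days → 21 October 2012.
Response Delay Deduction: −261 days → 3 February 2012.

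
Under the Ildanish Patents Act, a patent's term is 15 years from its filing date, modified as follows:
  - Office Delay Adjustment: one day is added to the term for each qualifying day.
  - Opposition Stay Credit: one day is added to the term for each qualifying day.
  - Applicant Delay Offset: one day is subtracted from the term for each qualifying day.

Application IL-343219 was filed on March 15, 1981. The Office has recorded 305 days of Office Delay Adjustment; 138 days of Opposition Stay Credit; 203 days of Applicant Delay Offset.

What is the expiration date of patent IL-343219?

November 10, 1996

Base term: filing date + 15 years → 15 March 1996.
Office Delay Adjustment: +305 days → 14 January 1997.
Opposition Stay Credit: +138 days → 1 June 1997.
Applicant Delay Offset: −203 days → 10 November 1996.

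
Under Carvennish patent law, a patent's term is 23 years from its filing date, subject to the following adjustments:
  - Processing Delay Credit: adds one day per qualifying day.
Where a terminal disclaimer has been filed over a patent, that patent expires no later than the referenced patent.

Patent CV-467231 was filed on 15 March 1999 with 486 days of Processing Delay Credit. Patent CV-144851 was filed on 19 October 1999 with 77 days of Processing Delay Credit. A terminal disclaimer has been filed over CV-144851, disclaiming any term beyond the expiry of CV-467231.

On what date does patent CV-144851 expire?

Natural term of CV-144851:
  Base: filing + 23 years → 19 October 2022.
  Processing Delay Credit: +77 days → 4 January 2023.
Expiry of referenced patent CV-467231:
  Base: filing + 23 years → 15 March 2022.
  Processing Delay Credit: +486 days → 14 July 2023.
Terminal disclaimer: CV-144851 expires on the earlier of 4 January 2023 and 14 July 2023.

January 4, 2023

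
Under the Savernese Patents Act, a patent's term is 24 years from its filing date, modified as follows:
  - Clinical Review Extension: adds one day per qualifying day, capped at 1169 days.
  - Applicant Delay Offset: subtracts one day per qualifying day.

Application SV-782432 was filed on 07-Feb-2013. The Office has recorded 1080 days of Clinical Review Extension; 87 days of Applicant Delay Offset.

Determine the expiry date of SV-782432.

Base term: filing date + 24 years → 7 February 2037.
Clinical Review Extension: 1080 days (within the 1169-day cap) → +1080 days → 23 January 2040.
Applicant Delay Offset: −87 days → 28 October 2039.

October 28, 2039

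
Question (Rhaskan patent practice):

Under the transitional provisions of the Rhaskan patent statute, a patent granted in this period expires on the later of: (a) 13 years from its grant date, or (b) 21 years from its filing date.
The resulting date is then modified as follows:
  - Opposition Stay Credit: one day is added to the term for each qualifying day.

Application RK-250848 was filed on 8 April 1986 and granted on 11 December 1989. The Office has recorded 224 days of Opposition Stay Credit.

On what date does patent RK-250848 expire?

2007-11-18

(a) grant + 13 years → 11 December 2002.
(b) filing + 21 years → 8 April 2007.
Later of the two: 8 April 2007.
Opposition Stay Credit: +224 days → 18 November 2007.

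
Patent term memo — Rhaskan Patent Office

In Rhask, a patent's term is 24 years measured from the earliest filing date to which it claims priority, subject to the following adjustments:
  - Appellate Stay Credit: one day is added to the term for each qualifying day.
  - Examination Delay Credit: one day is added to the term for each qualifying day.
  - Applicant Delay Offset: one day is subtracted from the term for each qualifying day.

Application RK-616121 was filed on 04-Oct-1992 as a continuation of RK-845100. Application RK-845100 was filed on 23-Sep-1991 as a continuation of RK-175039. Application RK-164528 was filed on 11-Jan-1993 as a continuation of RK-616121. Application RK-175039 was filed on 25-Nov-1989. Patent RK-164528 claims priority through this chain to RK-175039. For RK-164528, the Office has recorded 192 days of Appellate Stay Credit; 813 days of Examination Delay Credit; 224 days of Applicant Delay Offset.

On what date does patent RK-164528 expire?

January 15, 2016

Earliest priority filing: 25 November 1989.
Base term: 25 November 1989 + 24 years → 25 November 2013.
Appellate Stay Credit: +192 days → 5 June 2014.
Examination Delay Credit: +813 days → 26 August 2016.
Applicant Delay Offset: −224 days → 15 January 2016.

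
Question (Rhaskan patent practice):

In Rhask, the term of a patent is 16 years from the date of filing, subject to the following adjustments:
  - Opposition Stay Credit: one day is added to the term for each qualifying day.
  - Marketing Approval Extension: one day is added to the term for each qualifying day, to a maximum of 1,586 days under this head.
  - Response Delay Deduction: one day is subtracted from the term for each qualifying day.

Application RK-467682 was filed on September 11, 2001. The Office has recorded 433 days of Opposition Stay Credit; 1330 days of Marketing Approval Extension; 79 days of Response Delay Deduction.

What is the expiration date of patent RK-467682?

Base term: filing date + 16 years → 11 September 2017.
Opposition Stay Credit: +433 days → 18 November 2018.
Marketing Approval Extension: 1330 days (within the 1586-day cap) → +1330 days → 10 July 2022.
Response Delay Deduction: −79 days → 22 April 2022.

2022-04-22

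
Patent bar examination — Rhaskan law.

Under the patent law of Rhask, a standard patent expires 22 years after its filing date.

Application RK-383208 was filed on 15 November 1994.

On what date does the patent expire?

Filing date + 22 years → 15 November 2016.

2016-11-15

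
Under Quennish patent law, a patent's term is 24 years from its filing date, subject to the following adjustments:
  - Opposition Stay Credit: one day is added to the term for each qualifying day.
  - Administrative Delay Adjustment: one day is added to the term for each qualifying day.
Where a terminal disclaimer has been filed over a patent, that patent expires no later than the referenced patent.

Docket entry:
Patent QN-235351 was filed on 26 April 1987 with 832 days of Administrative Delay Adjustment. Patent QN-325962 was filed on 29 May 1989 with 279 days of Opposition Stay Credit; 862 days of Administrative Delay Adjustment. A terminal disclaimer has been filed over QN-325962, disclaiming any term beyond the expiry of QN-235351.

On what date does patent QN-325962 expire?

Natural term of QN-325962:
  Base: filing + 24 years → 29 May 2013.
  Opposition Stay Credit: +279 days → 4 March 2014.
  Administrative Delay Adjustment: +862 days → 13 July 2016.
Expiry of referenced patent QN-235351:
  Base: filing + 24 years → 26 April 2011.
  Administrative Delay Adjustment: +832 days → 5 August 2013.
Terminal disclaimer: QN-325962 expires on the earlier of 13 July 2016 and 5 August 2013.

2013-08-05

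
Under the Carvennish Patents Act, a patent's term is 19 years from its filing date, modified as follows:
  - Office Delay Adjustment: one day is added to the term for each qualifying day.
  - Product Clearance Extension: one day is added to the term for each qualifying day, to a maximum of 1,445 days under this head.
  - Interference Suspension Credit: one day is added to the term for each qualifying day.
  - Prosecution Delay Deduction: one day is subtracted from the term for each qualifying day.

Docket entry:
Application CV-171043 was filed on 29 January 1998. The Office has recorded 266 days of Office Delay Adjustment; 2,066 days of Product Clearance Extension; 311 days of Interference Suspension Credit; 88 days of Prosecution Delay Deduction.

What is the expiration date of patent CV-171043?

2022-05-17

Base term: filing date + 19 years → 29 January 2017.
Office Delay Adjustment: +266 days → 22 October 2017.
Product Clearance Extension: 2066 days claimed exceeds the 1445-day cap, so +1445 days → 6 October 2021.
Interference Suspension Credit: +311 days → 13 August 2022.
Prosecution Delay Deduction: −88 days → 17 May 2022.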